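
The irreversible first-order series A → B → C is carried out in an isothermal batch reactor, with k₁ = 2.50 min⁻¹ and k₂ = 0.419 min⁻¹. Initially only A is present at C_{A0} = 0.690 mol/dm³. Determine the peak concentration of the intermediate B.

0.482 mol/dm³

Evaluating C_B at t_opt = ln(k₂/k₁)/(k₂−k₁) gives C_{B,max}/C_{A0} = (k₁/k₂)^[k₂/(k₂−k₁)].
= (2.50/0.419)^(0.419/(0.419−2.50)) = (5.967)^(-0.2013) = 0.6979.
C_{B,max} = 0.6979×0.690 = 0.482 mol/dm³.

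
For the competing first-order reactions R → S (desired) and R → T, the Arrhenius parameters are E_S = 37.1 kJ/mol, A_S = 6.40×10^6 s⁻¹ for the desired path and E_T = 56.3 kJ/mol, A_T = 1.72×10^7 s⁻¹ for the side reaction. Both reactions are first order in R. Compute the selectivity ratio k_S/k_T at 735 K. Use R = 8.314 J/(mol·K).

Since both paths have the same order in R, the concentration cancels and S_{S/T} = k_S/k_T = (A_S/A_T)·exp[(E_T−E_S)/(RT)].
(E_T−E_S)/(RT) = (56.3−37.1)×10³/(8.314×735) = 19200/6111 = 3.142.
k_S/k_T = (6.40×10^6/1.72×10^7)·exp(3.142) = 0.3721 × 23.15 = 8.61.

8.61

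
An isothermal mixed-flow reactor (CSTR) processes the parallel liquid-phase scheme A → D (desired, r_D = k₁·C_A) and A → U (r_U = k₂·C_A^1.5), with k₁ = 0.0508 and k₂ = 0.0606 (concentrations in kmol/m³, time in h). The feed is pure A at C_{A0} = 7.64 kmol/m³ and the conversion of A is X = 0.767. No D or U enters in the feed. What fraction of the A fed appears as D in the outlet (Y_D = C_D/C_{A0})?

Exit C_A = C_{A0}(1−X) = 7.64×0.233 = 1.780 kmol/m³.
A CSTR operates uniformly at the exit composition, giving r_D = 0.09043 and r_U = 0.1439 (each k·C_A^n at C_A = 1.780).
Fraction of consumed A going to D: r_D/(r_D+r_U) = 0.3859.
C_D = 0.3859·C_{A0}·X = 0.3859×7.64×0.767 = 2.26 kmol/m³; Y_D = C_D/C_{A0} = 0.296.

0.296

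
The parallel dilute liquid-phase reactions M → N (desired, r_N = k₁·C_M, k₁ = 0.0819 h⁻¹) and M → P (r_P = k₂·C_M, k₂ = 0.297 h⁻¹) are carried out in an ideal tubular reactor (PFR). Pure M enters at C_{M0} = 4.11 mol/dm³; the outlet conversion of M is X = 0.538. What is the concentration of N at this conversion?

C_M = C_{M0}(1−X) = 1.899 mol/dm³.
Both paths are first order in M, so the instantaneous fraction to N is constant: dC_N/d(−C_M) = k₁/(k₁+k₂) = 0.2162.
C_N = 0.2162·(C_{M0}−C_M) = 0.2162×2.211 = 0.478 mol/dm³.

0.478 mol/dm³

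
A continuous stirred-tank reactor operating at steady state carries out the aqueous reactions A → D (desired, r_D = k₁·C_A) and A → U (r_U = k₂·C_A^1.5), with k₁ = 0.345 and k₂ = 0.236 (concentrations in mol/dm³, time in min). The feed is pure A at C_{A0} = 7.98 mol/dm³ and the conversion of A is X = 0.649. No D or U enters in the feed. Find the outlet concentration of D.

Exit C_A = C_{A0}(1−X) = 7.98×0.351 = 2.801 mol/dm³.
Rates in a CSTR are evaluated at the outlet concentration: r_D = 0.345×2.801 = 0.9663, r_U = 0.236×2.801^1.5 = 1.106.
Fraction of consumed A going to D: r_D/(r_D+r_U) = 0.4662.
C_D = 0.4662·C_{A0}·X = 0.4662×7.98×0.649 = 2.41 mol/dm³.

2.41 mol/dm³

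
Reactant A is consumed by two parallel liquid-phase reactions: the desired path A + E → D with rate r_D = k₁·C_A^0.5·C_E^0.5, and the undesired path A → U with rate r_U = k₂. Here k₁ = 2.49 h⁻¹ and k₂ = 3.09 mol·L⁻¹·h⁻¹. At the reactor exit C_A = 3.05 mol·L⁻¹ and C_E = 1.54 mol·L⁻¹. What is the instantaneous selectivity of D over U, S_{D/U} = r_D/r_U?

S_{D/U} = r_D/r_U = (k₁·C_A^0.5·C_E^0.5)/(k₂) = (k₁/k₂)·C_A^0.5·C_E^0.5.
= (2.49×3.050^0.5×1.540^0.5) / (3.09) = 5.396/3.090 = 1.75.

1.75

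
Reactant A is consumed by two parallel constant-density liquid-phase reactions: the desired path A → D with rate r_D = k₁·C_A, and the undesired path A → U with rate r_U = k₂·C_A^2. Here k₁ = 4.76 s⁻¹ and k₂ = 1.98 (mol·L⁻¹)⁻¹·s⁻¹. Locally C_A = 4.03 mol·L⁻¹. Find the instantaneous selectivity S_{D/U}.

S_{D/U} = r_D/r_U = (k₁·C_A)/(k₂·C_A^2) = (k₁/k₂)·C_A⁻¹.
= (4.76×4.030) / (1.98×4.030^2) = 19.18/32.16 = 0.597.
The undesired path is higher order in A, so low C_A (CSTR or dilute feed) favours D.

0.597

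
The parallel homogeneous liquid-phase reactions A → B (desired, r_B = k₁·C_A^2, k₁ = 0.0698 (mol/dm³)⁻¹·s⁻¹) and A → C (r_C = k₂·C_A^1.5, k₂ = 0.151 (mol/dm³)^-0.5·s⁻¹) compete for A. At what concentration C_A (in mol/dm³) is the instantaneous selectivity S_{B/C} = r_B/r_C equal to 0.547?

S_{B/C} = (k₁/k₂)·C_A^0.5 ⇒ C_A = (S·k₂/k₁)^(2).
= (0.547×0.151/0.0698)^(2) = (1.183)^(2) = 1.40 mol/dm³.

1.40 mol/dm³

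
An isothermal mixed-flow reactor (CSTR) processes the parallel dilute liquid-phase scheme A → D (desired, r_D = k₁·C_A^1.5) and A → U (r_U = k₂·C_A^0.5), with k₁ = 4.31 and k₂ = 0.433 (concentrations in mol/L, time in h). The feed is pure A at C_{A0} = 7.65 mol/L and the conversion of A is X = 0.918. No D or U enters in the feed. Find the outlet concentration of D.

Exit C_A = C_{A0}(1−X) = 7.65×0.0820 = 0.6273 mol/L.
Rates in a CSTR are evaluated at the outlet concentration: r_D = 4.31×0.6273^1.5 = 2.141, r_U = 0.433×0.6273^0.5 = 0.3429.
Fraction of consumed A going to D: r_D/(r_D+r_U) = 0.8620.
C_D = 0.8620·C_{A0}·X = 0.8620×7.65×0.918 = 6.05 mol/L.

6.05 mol/L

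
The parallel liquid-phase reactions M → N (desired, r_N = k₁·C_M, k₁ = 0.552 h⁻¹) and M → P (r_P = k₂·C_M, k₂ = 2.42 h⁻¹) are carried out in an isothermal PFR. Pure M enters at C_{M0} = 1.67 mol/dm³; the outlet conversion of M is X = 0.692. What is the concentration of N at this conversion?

C_M = C_{M0}(1−X) = 0.5144 mol/dm³.
Both paths are first order in M, so the instantaneous fraction to N is constant: dC_N/d(−C_M) = k₁/(k₁+k₂) = 0.1857.
C_N = 0.1857·(C_{M0}−C_M) = 0.1857×1.156 = 0.215 mol/dm³.

0.215 mol/dm³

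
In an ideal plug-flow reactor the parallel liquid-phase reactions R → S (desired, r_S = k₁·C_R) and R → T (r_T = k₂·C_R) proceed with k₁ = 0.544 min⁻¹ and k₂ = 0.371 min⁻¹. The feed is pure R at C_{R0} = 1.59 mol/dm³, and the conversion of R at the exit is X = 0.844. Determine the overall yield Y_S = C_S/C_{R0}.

C_R = C_{R0}(1−X) = 0.2480 mol/dm³.
Both paths are first order in R, so the instantaneous fraction to S is constant: dC_S/d(−C_R) = k₁/(k₁+k₂) = 0.5945.
C_S = 0.5945·(C_{R0}−C_R) = 0.5945×1.342 = 0.798 mol/dm³.
Y_S = C_S/C_{R0} = 0.7978/1.59 = 0.502.

0.502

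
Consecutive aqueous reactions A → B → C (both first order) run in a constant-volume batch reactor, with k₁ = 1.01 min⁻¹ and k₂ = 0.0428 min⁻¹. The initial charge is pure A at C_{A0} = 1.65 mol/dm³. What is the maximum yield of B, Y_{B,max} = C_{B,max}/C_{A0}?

At the optimum, C_{B,max}/C_{A0} = (k₁/k₂)^[k₂/(k₂−k₁)].
= (1.01/0.0428)^(0.0428/(0.0428−1.01)) = (23.60)^(-0.04425) = 0.8695.

0.869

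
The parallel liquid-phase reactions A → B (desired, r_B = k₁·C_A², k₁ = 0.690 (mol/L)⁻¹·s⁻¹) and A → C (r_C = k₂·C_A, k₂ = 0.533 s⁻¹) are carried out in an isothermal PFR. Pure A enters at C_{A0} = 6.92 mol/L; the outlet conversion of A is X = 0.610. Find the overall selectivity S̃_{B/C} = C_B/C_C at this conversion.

5.87

C_A = C_{A0}(1−X) = 2.699 mol/L.
Along a PFR/batch, dC_C/dC_A = −r_C/(r_B+r_C) = −k₂/(k₂+k₁·C_A).
Integrating from C_{A0} to C_A: C_C = (0.533/0.690)·ln[(0.533+0.690·6.92)/(0.533+0.690·2.70)] = 0.7725·ln(5.308/2.395) = 0.6147 mol/L.
Then C_B = (C_{A0}−C_A) − C_C = 4.221 − 0.6147 = 3.607 mol/L.
S̃_{B/C} = C_B/C_C = 3.607/0.6147 = 5.87.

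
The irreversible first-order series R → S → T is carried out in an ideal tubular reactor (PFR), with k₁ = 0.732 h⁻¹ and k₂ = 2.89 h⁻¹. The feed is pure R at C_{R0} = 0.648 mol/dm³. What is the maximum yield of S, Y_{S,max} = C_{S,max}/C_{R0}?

0.159

Evaluating C_S at τ_opt = ln(k₂/k₁)/(k₂−k₁) gives C_{S,max}/C_{R0} = (k₁/k₂)^[k₂/(k₂−k₁)].
= (0.732/2.89)^(2.89/(2.89−0.732)) = (0.2533)^(1.339) = 0.1590.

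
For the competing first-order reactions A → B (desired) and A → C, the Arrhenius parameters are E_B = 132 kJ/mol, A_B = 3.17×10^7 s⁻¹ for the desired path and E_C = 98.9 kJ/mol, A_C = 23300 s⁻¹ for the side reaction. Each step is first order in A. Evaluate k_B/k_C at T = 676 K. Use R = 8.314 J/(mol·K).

k_B/k_C = (A_B/A_C)·exp[−(E_B−E_C)/(RT)] = (A_B/A_C)·exp[(E_C−E_B)/(RT)].
(E_C−E_B)/(RT) = (98.9−132)×10³/(8.314×676) = -33100/5620 = -5.889.
k_B/k_C = (3.17×10^7/23300)·exp(-5.889) = 1361 × 0.002769 = 3.77.
Since E_B > E_C, raising the temperature improves selectivity toward B.

3.77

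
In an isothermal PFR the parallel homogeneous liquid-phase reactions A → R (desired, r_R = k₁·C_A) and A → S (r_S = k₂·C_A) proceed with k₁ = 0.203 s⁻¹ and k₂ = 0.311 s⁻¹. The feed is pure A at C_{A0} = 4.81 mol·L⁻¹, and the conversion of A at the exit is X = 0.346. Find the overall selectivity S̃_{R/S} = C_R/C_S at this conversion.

0.653

C_A = C_{A0}(1−X) = 3.146 mol·L⁻¹.
Both paths are first order in A, so the instantaneous fraction to R is constant: dC_R/d(−C_A) = k₁/(k₁+k₂) = 0.3949.
C_R = 0.3949·(C_{A0}−C_A) = 0.3949×1.664 = 0.657 mol·L⁻¹.
C_S = (C_{A0}−C_A)−C_R = 1.007 mol·L⁻¹; S̃_{R/S} = 0.6573/1.007 = 0.653.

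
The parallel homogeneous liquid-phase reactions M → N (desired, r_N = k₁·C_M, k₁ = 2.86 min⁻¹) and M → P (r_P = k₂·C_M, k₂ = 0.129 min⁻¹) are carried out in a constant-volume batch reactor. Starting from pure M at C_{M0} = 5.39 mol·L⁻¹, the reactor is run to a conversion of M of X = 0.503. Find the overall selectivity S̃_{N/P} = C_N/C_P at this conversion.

C_M = C_{M0}(1−X) = 2.679 mol·L⁻¹.
Both paths are first order in M, so the instantaneous fraction to N is constant: dC_N/d(−C_M) = k₁/(k₁+k₂) = 0.9568.
C_N = 0.9568·(C_{M0}−C_M) = 0.9568×2.711 = 2.59 mol·L⁻¹.
C_P = (C_{M0}−C_M)−C_N = 0.1170 mol·L⁻¹; S̃_{N/P} = 2.594/0.1170 = 22.2.

22.2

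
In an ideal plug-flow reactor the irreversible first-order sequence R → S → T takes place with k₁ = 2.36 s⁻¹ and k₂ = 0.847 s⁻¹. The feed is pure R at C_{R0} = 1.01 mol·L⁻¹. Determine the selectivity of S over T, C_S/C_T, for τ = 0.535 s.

3.30

The intermediate concentration in a first-order A→B→C sequence is C_S = k₁C_{R0}(e^(−k₁τ) − e^(−k₂τ))/(k₂−k₁).
e^(−k₁τ) = e^(−2.36×0.535) = e^(−1.263) = 0.2829; e^(−k₂τ) = e^(−0.4531) = 0.6356.
C_S = 2.36×1.01/(0.847−2.36) × (0.2829−0.6356) = (-1.575)×(-0.3527) = 0.5557 mol·L⁻¹.
C_R = C_{R0}e^(−k₁τ) = 0.2857 mol·L⁻¹, so C_T = C_{R0}−C_R−C_S = 0.1686 mol·L⁻¹; C_S/C_T = 3.30.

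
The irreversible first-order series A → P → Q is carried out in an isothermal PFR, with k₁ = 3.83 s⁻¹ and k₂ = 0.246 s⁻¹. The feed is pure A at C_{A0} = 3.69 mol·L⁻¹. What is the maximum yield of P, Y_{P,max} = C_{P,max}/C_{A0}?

For a first-order series the maximum intermediate yield is C_{P,max}/C_{A0} = (k₁/k₂)^[k₂/(k₂−k₁)].
= (3.83/0.246)^(0.246/(0.246−3.83)) = (15.57)^(-0.06864) = 0.8283.

0.828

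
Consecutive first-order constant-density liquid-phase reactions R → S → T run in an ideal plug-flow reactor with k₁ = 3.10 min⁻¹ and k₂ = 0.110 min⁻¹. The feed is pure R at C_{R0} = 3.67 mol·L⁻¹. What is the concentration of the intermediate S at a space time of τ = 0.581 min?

2.94 mol·L⁻¹

Solving the coupled first-order balances gives C_S(τ) = [k₁/(k₂−k₁)]·C_{R0}·(e^(−k₁τ) − e^(−k₂τ)).
e^(−k₁τ) = e^(−3.10×0.581) = e^(−1.801) = 0.1651; e^(−k₂τ) = e^(−0.06391) = 0.9381.
C_S = 3.10×3.67/(0.110−3.10) × (0.1651−0.9381) = (-3.805)×(-0.7730) = 2.941 mol·L⁻¹.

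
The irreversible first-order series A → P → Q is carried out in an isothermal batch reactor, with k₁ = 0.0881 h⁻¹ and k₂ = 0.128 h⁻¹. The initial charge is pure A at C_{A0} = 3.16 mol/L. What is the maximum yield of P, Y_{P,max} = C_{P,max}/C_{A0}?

0.302

For a first-order series the maximum intermediate yield is C_{P,max}/C_{A0} = (k₁/k₂)^[k₂/(k₂−k₁)].
= (0.0881/0.128)^(0.128/(0.128−0.0881)) = (0.6883)^(3.208) = 0.3017.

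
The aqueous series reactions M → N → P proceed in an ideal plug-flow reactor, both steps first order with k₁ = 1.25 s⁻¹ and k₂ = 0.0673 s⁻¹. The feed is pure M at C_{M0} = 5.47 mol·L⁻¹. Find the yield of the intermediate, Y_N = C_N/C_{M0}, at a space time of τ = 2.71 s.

The intermediate concentration in a first-order A→B→C sequence is C_N = k₁C_{M0}(e^(−k₁τ) − e^(−k₂τ))/(k₂−k₁).
e^(−k₁τ) = e^(−1.25×2.71) = e^(−3.388) = 0.03379; e^(−k₂τ) = e^(−0.1824) = 0.8333.
C_N = 1.25×5.47/(0.0673−1.25) × (0.03379−0.8333) = (-5.781)×(-0.7995) = 4.622 mol·L⁻¹.
Y_N = C_N/C_{M0} = 4.622/5.47 = 0.845.

0.845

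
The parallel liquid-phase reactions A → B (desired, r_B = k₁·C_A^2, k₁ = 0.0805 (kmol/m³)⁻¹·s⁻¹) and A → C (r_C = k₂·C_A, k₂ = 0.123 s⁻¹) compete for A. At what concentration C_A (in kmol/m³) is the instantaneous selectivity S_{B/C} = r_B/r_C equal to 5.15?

7.87 kmol/m³

S_{B/C} = (k₁/k₂)·C_A ⇒ C_A = S·k₂/k₁.
= 5.15×0.123/0.0805 = 7.87 kmol/m³.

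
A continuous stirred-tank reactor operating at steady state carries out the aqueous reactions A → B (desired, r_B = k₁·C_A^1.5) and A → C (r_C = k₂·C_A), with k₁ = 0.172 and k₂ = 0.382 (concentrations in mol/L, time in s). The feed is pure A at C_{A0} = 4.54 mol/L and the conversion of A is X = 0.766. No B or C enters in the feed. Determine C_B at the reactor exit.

Exit C_A = C_{A0}(1−X) = 4.54×0.234 = 1.062 mol/L.
A CSTR operates uniformly at the exit composition, giving r_B = 0.1883 and r_C = 0.4058 (each k·C_A^n at C_A = 1.062).
Fraction of consumed A going to B: r_B/(r_B+r_C) = 0.3170.
C_B = 0.3170·C_{A0}·X = 0.3170×4.54×0.766 = 1.10 mol/L.

1.10 mol/L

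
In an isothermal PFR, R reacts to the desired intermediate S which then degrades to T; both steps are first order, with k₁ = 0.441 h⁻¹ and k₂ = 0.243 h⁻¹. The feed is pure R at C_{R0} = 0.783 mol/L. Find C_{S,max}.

0.377 mol/L

Evaluating C_S at τ_opt = ln(k₂/k₁)/(k₂−k₁) gives C_{S,max}/C_{R0} = (k₁/k₂)^[k₂/(k₂−k₁)].
= (0.441/0.243)^(0.243/(0.243−0.441)) = (1.815)^(-1.227) = 0.4812.
C_{S,max} = 0.4812×0.783 = 0.377 mol/L.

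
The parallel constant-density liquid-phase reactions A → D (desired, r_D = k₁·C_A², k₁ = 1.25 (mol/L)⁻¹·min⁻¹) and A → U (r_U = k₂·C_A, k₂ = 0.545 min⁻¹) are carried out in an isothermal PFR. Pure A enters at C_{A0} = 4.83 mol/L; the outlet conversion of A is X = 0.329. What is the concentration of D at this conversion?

C_A = C_{A0}(1−X) = 3.241 mol/L.
Along a PFR/batch, dC_U/dC_A = −r_U/(r_D+r_U) = −k₂/(k₂+k₁·C_A).
Integrating from C_{A0} to C_A: C_U = (0.545/1.25)·ln[(0.545+1.25·4.83)/(0.545+1.25·3.24)] = 0.4360·ln(6.582/4.596) = 0.1566 mol/L.
Then C_D = (C_{A0}−C_A) − C_U = 1.589 − 0.1566 = 1.432 mol/L.

1.43 mol/L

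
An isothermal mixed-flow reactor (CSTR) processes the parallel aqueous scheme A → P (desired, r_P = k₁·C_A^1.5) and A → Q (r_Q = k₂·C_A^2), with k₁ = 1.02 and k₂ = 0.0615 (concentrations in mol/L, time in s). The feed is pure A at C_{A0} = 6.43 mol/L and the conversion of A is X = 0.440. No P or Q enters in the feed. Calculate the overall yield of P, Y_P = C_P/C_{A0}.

Exit C_A = C_{A0}(1−X) = 6.43×0.560 = 3.601 mol/L.
Rates in a CSTR are evaluated at the outlet concentration: r_P = 1.02×3.601^1.5 = 6.969, r_Q = 0.0615×3.601^2 = 0.7974.
Fraction of consumed A going to P: r_P/(r_P+r_Q) = 0.8973.
C_P = 0.8973·C_{A0}·X = 0.8973×6.43×0.440 = 2.54 mol/L; Y_P = C_P/C_{A0} = 0.395.

0.395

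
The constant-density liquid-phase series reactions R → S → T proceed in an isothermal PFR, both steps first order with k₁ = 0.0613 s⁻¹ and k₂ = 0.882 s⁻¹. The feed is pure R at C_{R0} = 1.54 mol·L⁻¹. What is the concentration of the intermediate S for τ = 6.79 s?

For first-order series with pure R initially, C_S(τ) = k₁C_{R0}/(k₂−k₁)·(e^(−k₁τ) − e^(−k₂τ)).
e^(−k₁τ) = e^(−0.0613×6.79) = e^(−0.4162) = 0.6595; e^(−k₂τ) = e^(−5.989) = 0.002507.
C_S = 0.0613×1.54/(0.882−0.0613) × (0.6595−0.002507) = 0.1150×0.6570 = 0.07557 mol·L⁻¹.

0.0756 mol·L⁻¹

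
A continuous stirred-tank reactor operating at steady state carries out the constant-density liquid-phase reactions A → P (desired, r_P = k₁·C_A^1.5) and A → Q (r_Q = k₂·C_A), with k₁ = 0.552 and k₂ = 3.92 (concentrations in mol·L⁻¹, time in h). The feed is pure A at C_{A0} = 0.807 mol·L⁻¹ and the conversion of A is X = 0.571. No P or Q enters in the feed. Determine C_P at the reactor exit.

Exit C_A = C_{A0}(1−X) = 0.807×0.429 = 0.3462 mol·L⁻¹.
Rates in a CSTR are evaluated at the outlet concentration: r_P = 0.552×0.3462^1.5 = 0.1124, r_Q = 3.92×0.3462 = 1.357.
Fraction of consumed A going to P: r_P/(r_P+r_Q) = 0.07652.
C_P = 0.07652·C_{A0}·X = 0.07652×0.807×0.571 = 0.0353 mol·L⁻¹.

0.0353 mol·L⁻¹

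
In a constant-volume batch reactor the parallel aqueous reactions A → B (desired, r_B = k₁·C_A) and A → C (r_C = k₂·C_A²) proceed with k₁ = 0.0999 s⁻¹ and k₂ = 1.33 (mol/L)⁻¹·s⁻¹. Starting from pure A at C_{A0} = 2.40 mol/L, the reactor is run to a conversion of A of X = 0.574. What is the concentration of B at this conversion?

C_A = C_{A0}(1−X) = 1.022 mol/L.
Along a PFR/batch, dC_B/dC_A = −r_B/(r_B+r_C) = −k₁/(k₁+k₂·C_A).
Integrating from C_{A0} to C_A: C_B = (0.0999/1.33)·ln[(0.0999+1.33·2.40)/(0.0999+1.33·1.02)] = 0.07511·ln(3.292/1.460) = 0.06108 mol/L.

0.0611 mol/L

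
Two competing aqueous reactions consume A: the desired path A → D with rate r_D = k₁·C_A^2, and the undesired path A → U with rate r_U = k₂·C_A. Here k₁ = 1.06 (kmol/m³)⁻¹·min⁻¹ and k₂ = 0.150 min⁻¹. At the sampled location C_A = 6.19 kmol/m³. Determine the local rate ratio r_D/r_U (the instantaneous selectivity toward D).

S_{D/U} = r_D/r_U = (k₁·C_A^2)/(k₂·C_A) = (k₁/k₂)·C_A.
= (1.06×6.190^2) / (0.150×6.190) = 40.62/0.9285 = 43.7.
Since the desired path is higher order in A, keeping C_A high (PFR or concentrated feed) favours D.

43.7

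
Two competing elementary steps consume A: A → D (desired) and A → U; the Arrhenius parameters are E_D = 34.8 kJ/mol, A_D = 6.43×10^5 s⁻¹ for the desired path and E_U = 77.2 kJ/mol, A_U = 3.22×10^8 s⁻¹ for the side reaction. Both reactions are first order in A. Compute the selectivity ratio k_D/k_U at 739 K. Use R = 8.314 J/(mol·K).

Since both paths have the same order in A, the concentration cancels and S_{D/U} = k_D/k_U = (A_D/A_U)·exp[(E_U−E_D)/(RT)].
(E_U−E_D)/(RT) = (77.2−34.8)×10³/(8.314×739) = 42400/6144 = 6.901.
k_D/k_U = (6.43×10^5/3.22×10^8)·exp(6.901) = 0.001997 × 993.3 = 1.98.
Since E_D < E_U, lowering the temperature improves selectivity toward D.

1.98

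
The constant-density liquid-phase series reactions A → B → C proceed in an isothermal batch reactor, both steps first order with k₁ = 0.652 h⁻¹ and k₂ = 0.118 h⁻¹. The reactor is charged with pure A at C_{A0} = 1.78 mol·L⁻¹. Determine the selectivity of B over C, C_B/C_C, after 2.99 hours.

3.94

The intermediate concentration in a first-order A→B→C sequence is C_B = k₁C_{A0}(e^(−k₁t) − e^(−k₂t))/(k₂−k₁).
e^(−k₁t) = e^(−0.652×2.99) = e^(−1.949) = 0.1423; e^(−k₂t) = e^(−0.3528) = 0.7027.
C_B = 0.652×1.78/(0.118−0.652) × (0.1423−0.7027) = (-2.173)×(-0.5604) = 1.218 mol·L⁻¹.
C_A = C_{A0}e^(−k₁t) = 0.2534 mol·L⁻¹, so C_C = C_{A0}−C_A−C_B = 0.3088 mol·L⁻¹; C_B/C_C = 3.94.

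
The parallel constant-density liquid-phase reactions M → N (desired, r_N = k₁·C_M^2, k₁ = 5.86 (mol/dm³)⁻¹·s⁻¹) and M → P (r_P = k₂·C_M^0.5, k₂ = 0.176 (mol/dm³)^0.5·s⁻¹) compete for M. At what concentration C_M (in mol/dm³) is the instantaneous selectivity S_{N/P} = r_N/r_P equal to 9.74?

S_{N/P} = (k₁/k₂)·C_M^1.5 ⇒ C_M = (S·k₂/k₁)^(1/1.5).
= (9.74×0.176/5.86)^(0.6667) = (0.2925)^(0.6667) = 0.441 mol/dm³.

0.441 mol/dm³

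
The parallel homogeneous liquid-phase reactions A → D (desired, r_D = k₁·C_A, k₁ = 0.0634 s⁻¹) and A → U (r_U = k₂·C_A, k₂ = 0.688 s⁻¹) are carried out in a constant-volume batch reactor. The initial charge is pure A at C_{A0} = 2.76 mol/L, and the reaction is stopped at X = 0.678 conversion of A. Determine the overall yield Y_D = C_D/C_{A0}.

C_A = C_{A0}(1−X) = 0.8887 mol/L.
Both paths are first order in A, so the instantaneous fraction to D is constant: dC_D/d(−C_A) = k₁/(k₁+k₂) = 0.08438.
C_D = 0.08438·(C_{A0}−C_A) = 0.08438×1.871 = 0.158 mol/L.
Y_D = C_D/C_{A0} = 0.1579/2.76 = 0.0572.

0.0572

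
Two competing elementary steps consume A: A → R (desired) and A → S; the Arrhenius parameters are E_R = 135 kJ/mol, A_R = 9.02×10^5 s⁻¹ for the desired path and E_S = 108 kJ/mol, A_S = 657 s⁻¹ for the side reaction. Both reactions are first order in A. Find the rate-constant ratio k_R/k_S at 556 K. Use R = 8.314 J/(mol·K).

3.99

With equal orders, S_{R/S} = k_R/k_S = (A_R/A_S)·exp[(E_S−E_R)/(RT)].
(E_S−E_R)/(RT) = (108−135)×10³/(8.314×556) = -27000/4623 = -5.841.
k_R/k_S = (9.02×10^5/657)·exp(-5.841) = 1373 × 0.002906 = 3.99.
Since E_R > E_S, raising the temperature improves selectivity toward R.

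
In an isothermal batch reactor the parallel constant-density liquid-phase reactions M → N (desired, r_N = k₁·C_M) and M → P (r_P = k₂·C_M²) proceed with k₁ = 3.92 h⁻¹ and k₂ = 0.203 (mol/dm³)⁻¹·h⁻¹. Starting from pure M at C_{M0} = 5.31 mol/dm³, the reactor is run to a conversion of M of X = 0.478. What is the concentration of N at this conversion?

C_M = C_{M0}(1−X) = 2.772 mol/dm³.
Along a PFR/batch, dC_N/dC_M = −r_N/(r_N+r_P) = −k₁/(k₁+k₂·C_M).
Integrating from C_{M0} to C_M: C_N = (3.92/0.203)·ln[(3.92+0.203·5.31)/(3.92+0.203·2.77)] = 19.31·ln(4.998/4.483) = 2.101 mol/dm³.

2.10 mol/dm³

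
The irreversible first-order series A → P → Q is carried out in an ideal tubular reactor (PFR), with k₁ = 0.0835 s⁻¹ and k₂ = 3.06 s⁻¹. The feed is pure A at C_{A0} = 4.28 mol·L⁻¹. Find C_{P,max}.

For a first-order series the maximum intermediate yield is C_{P,max}/C_{A0} = (k₁/k₂)^[k₂/(k₂−k₁)].
= (0.0835/3.06)^(3.06/(3.06−0.0835)) = (0.02729)^(1.028) = 0.02467.
C_{P,max} = 0.02467×4.28 = 0.106 mol·L⁻¹.

0.106 mol·L⁻¹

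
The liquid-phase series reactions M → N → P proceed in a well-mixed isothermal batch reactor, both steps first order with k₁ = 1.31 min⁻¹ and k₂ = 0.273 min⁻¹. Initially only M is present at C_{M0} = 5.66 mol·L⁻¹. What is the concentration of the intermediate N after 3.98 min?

The intermediate concentration in a first-order A→B→C sequence is C_N = k₁C_{M0}(e^(−k₁t) − e^(−k₂t))/(k₂−k₁).
e^(−k₁t) = e^(−1.31×3.98) = e^(−5.214) = 0.005441; e^(−k₂t) = e^(−1.087) = 0.3374.
C_N = 1.31×5.66/(0.273−1.31) × (0.005441−0.3374) = (-7.150)×(-0.3319) = 2.373 mol·L⁻¹.

2.37 mol·L⁻¹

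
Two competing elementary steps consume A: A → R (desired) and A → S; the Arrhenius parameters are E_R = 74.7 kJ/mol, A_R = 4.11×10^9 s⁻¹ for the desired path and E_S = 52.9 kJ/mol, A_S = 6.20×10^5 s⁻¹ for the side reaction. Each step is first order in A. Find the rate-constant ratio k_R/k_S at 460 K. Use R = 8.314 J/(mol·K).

With equal orders, S_{R/S} = k_R/k_S = (A_R/A_S)·exp[(E_S−E_R)/(RT)].
(E_S−E_R)/(RT) = (52.9−74.7)×10³/(8.314×460) = -21800/3824 = -5.700.
k_R/k_S = (4.11×10^9/6.20×10^5)·exp(-5.700) = 6629 × 0.003345 = 22.2.
Since E_R > E_S, raising the temperature improves selectivity toward R.

22.2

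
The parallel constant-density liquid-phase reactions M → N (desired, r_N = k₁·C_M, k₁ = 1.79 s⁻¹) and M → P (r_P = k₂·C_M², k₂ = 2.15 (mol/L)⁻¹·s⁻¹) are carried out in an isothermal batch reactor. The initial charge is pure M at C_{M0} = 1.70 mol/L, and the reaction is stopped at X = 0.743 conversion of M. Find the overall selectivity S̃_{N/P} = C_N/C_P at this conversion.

C_M = C_{M0}(1−X) = 0.4369 mol/L.
Along a PFR/batch, dC_N/dC_M = −r_N/(r_N+r_P) = −k₁/(k₁+k₂·C_M).
Integrating from C_{M0} to C_M: C_N = (1.79/2.15)·ln[(1.79+2.15·1.70)/(1.79+2.15·0.437)] = 0.8326·ln(5.445/2.729) = 0.5750 mol/L.
C_P = (C_{M0}−C_M)−C_N = 0.6881 mol/L; S̃_{N/P} = 0.5750/0.6881 = 0.836.

0.836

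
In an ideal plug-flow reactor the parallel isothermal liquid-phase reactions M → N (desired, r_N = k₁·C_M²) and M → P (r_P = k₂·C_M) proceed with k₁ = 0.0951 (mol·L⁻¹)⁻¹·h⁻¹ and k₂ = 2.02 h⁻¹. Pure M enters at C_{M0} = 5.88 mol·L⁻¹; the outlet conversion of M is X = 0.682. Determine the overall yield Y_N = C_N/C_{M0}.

C_M = C_{M0}(1−X) = 1.870 mol·L⁻¹.
Along a PFR/batch, dC_P/dC_M = −r_P/(r_N+r_P) = −k₂/(k₂+k₁·C_M).
Integrating from C_{M0} to C_M: C_P = (2.02/0.0951)·ln[(2.02+0.0951·5.88)/(2.02+0.0951·1.87)] = 21.24·ln(2.579/2.198) = 3.399 mol·L⁻¹.
Then C_N = (C_{M0}−C_M) − C_P = 4.010 − 3.399 = 0.6115 mol·L⁻¹.
Y_N = C_N/C_{M0} = 0.6115/5.88 = 0.104.

0.104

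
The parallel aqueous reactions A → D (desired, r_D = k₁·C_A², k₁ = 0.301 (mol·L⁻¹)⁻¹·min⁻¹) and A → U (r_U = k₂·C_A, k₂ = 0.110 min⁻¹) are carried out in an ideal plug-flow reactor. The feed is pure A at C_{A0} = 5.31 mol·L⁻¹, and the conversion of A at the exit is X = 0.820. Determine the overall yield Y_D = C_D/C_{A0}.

0.720

C_A = C_{A0}(1−X) = 0.9558 mol·L⁻¹.
Along a PFR/batch, dC_U/dC_A = −r_U/(r_D+r_U) = −k₂/(k₂+k₁·C_A).
Integrating from C_{A0} to C_A: C_U = (0.110/0.301)·ln[(0.110+0.301·5.31)/(0.110+0.301·0.956)] = 0.3654·ln(1.708/0.3977) = 0.5327 mol·L⁻¹.
Then C_D = (C_{A0}−C_A) − C_U = 4.354 − 0.5327 = 3.822 mol·L⁻¹.
Y_D = C_D/C_{A0} = 3.822/5.31 = 0.720.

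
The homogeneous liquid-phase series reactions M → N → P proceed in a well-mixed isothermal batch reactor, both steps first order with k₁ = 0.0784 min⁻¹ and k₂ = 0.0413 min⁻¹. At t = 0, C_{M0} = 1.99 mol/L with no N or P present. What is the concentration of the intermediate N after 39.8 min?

For first-order series with pure M initially, C_N(t) = k₁C_{M0}/(k₂−k₁)·(e^(−k₁t) − e^(−k₂t)).
e^(−k₁t) = e^(−0.0784×39.8) = e^(−3.120) = 0.04414; e^(−k₂t) = e^(−1.644) = 0.1933.
C_N = 0.0784×1.99/(0.0413−0.0784) × (0.04414−0.1933) = (-4.205)×(-0.1491) = 0.6271 mol/L.

0.627 mol/L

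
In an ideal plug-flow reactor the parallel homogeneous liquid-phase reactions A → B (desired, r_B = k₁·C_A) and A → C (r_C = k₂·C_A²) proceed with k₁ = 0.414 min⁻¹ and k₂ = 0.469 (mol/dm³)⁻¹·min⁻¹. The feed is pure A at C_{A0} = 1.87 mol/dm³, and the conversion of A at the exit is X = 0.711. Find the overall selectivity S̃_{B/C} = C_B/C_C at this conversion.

C_A = C_{A0}(1−X) = 0.5404 mol/dm³.
Along a PFR/batch, dC_B/dC_A = −r_B/(r_B+r_C) = −k₁/(k₁+k₂·C_A).
Integrating from C_{A0} to C_A: C_B = (0.414/0.469)·ln[(0.414+0.469·1.87)/(0.414+0.469·0.540)] = 0.8827·ln(1.291/0.6675) = 0.5823 mol/dm³.
C_C = (C_{A0}−C_A)−C_B = 0.7472 mol/dm³; S̃_{B/C} = 0.5823/0.7472 = 0.779.

0.779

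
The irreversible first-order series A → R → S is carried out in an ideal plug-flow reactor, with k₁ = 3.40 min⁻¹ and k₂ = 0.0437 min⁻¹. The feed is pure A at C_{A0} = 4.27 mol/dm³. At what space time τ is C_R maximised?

1.30 min

Setting dC_R/dτ = 0 gives τ_opt = ln(k₂/k₁)/(k₂−k₁).
= ln(0.0437/3.40)/(0.0437−3.40) = ln(0.01285)/-3.356 = -4.354/-3.356 = 1.30 min.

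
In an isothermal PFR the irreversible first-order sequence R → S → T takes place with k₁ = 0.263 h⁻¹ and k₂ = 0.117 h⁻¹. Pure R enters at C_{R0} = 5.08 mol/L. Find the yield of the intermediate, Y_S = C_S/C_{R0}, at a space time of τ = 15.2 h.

Solving the coupled first-order balances gives C_S(τ) = [k₁/(k₂−k₁)]·C_{R0}·(e^(−k₁τ) − e^(−k₂τ)).
e^(−k₁τ) = e^(−0.263×15.2) = e^(−3.998) = 0.01836; e^(−k₂τ) = e^(−1.778) = 0.1689.
C_S = 0.263×5.08/(0.117−0.263) × (0.01836−0.1689) = (-9.151)×(-0.1505) = 1.378 mol/L.
Y_S = C_S/C_{R0} = 1.378/5.08 = 0.271.

0.271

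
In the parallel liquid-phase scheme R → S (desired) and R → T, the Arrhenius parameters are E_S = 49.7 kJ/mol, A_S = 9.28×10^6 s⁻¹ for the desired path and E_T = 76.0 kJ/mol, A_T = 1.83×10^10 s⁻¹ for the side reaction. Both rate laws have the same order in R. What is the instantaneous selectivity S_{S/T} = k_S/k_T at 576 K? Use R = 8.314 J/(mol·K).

0.123

k_S/k_T = (A_S/A_T)·exp[−(E_S−E_T)/(RT)] = (A_S/A_T)·exp[(E_T−E_S)/(RT)].
(E_T−E_S)/(RT) = (76.0−49.7)×10³/(8.314×576) = 26300/4789 = 5.492.
k_S/k_T = (9.28×10^6/1.83×10^10)·exp(5.492) = 5.071×10^-4 × 242.7 = 0.123.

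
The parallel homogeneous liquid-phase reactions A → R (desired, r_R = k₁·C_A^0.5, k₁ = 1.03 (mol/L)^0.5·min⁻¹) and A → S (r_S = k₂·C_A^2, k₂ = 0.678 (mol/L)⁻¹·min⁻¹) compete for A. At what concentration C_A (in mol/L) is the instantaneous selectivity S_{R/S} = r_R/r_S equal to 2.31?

0.756 mol/L

S_{R/S} = (k₁/k₂)·C_A^-1.5 ⇒ C_A = (S·k₂/k₁)^(1/(-1.5)).
= (2.31×0.678/1.03)^(-0.6667) = (1.521)^(-0.6667) = 0.756 mol/L.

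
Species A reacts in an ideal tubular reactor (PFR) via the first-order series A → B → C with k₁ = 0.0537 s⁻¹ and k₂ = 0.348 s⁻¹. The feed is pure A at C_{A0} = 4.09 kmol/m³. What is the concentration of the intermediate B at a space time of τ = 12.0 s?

Solving the coupled first-order balances gives C_B(τ) = [k₁/(k₂−k₁)]·C_{A0}·(e^(−k₁τ) − e^(−k₂τ)).
e^(−k₁τ) = e^(−0.0537×12.0) = e^(−0.6444) = 0.5250; e^(−k₂τ) = e^(−4.176) = 0.01536.
C_B = 0.0537×4.09/(0.348−0.0537) × (0.5250−0.01536) = 0.7463×0.5096 = 0.3803 kmol/m³.

0.380 kmol/m³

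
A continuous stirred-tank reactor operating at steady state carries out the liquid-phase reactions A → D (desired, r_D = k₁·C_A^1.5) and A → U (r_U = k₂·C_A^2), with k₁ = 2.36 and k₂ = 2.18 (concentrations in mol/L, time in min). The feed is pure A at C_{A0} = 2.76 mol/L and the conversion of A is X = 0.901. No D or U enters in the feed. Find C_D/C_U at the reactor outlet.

Exit C_A = C_{A0}(1−X) = 2.76×0.0990 = 0.2732 mol/L.
In a CSTR the entire volume is at exit conditions, so r_D = 2.36×0.2732^1.5 = 0.3371 and r_U = 2.18×0.2732^2 = 0.1628.
Overall selectivity = C_D/C_U = r_Dτ/(r_Uτ) = r_D/r_U = 2.07.

2.07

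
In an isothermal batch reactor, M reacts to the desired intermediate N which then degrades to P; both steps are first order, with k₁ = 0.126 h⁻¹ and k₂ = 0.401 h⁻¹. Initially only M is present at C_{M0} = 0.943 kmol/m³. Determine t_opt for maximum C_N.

The intermediate peaks when r₁ = r₂, i.e. k₁e^(−k₁t) = k₂e^(−k₂t), giving t_opt = ln(k₂/k₁)/(k₂−k₁).
= ln(0.401/0.126)/(0.401−0.126) = ln(3.183)/0.2750 = 1.158/0.2750 = 4.21 h.

4.21 h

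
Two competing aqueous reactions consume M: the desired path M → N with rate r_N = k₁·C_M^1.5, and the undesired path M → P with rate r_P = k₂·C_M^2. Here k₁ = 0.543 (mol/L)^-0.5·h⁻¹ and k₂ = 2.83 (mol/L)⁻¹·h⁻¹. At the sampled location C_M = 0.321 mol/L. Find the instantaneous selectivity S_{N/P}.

S_{N/P} = r_N/r_P = (k₁·C_M^1.5)/(k₂·C_M^2) = (k₁/k₂)·C_M^-0.5.
= (0.543×0.3210^1.5) / (2.83×0.3210^2) = 0.09875/0.2916 = 0.339.

0.339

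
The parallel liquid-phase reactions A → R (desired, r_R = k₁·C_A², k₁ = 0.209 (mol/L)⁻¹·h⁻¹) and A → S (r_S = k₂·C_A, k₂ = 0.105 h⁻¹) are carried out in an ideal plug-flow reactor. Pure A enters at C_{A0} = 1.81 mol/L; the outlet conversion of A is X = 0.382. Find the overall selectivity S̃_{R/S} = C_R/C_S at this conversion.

2.87

C_A = C_{A0}(1−X) = 1.119 mol/L.
Along a PFR/batch, dC_S/dC_A = −r_S/(r_R+r_S) = −k₂/(k₂+k₁·C_A).
Integrating from C_{A0} to C_A: C_S = (0.105/0.209)·ln[(0.105+0.209·1.81)/(0.105+0.209·1.12)] = 0.5024·ln(0.4833/0.3388) = 0.1785 mol/L.
Then C_R = (C_{A0}−C_A) − C_S = 0.6914 − 0.1785 = 0.5129 mol/L.
S̃_{R/S} = C_R/C_S = 0.5129/0.1785 = 2.87.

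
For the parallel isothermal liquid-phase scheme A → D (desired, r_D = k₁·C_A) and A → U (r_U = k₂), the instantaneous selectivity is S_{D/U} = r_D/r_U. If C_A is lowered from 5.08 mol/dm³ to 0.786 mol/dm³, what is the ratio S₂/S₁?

0.155

S_{D/U} = (k₁/k₂)·C_A, so S₂/S₁ = (C_{A,2}/C_{A,1}).
= 0.786/5.08 = 0.155.
Selectivity toward D falls as C_A falls — high-concentration operation is favoured.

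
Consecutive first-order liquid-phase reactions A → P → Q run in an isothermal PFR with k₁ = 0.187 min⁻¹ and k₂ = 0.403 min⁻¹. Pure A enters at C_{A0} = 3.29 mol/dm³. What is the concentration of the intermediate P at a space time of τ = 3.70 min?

0.785 mol/dm³

Solving the coupled first-order balances gives C_P(τ) = [k₁/(k₂−k₁)]·C_{A0}·(e^(−k₁τ) − e^(−k₂τ)).
e^(−k₁τ) = e^(−0.187×3.70) = e^(−0.6919) = 0.5006; e^(−k₂τ) = e^(−1.491) = 0.2251.
C_P = 0.187×3.29/(0.403−0.187) × (0.5006−0.2251) = 2.848×0.2755 = 0.7847 mol/dm³.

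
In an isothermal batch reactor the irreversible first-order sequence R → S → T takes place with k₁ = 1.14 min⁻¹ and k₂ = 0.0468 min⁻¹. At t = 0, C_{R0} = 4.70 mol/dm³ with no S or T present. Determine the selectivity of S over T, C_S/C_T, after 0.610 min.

Solving the coupled first-order balances gives C_S(t) = [k₁/(k₂−k₁)]·C_{R0}·(e^(−k₁t) − e^(−k₂t)).
e^(−k₁t) = e^(−1.14×0.610) = e^(−0.6954) = 0.4989; e^(−k₂t) = e^(−0.02855) = 0.9719.
C_S = 1.14×4.70/(0.0468−1.14) × (0.4989−0.9719) = (-4.901)×(-0.4730) = 2.318 mol/dm³.
C_R = C_{R0}e^(−k₁t) = 2.345 mol/dm³, so C_T = C_{R0}−C_R−C_S = 0.03711 mol/dm³; C_S/C_T = 62.5.

62.5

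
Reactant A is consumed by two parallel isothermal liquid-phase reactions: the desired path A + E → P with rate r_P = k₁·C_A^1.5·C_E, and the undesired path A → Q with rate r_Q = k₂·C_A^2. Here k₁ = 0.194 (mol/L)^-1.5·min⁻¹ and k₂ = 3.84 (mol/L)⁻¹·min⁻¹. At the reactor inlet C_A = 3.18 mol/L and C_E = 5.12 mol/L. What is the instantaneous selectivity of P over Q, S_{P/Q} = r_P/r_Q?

0.145

S_{P/Q} = r_P/r_Q = (k₁·C_A^1.5·C_E)/(k₂·C_A^2) = (k₁/k₂)·C_A^-0.5·C_E.
= (0.194×3.180^1.5×5.120) / (3.84×3.180^2) = 5.633/38.83 = 0.145.
The undesired path is higher order in A, so low C_A (CSTR or dilute feed) favours P.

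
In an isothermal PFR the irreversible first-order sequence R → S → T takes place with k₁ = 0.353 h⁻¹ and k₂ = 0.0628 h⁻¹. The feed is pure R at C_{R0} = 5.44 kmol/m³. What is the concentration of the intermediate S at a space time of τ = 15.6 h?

2.46 kmol/m³

The intermediate concentration in a first-order A→B→C sequence is C_S = k₁C_{R0}(e^(−k₁τ) − e^(−k₂τ))/(k₂−k₁).
e^(−k₁τ) = e^(−0.353×15.6) = e^(−5.507) = 0.004059; e^(−k₂τ) = e^(−0.9797) = 0.3754.
C_S = 0.353×5.44/(0.0628−0.353) × (0.004059−0.3754) = (-6.617)×(-0.3714) = 2.457 kmol/m³.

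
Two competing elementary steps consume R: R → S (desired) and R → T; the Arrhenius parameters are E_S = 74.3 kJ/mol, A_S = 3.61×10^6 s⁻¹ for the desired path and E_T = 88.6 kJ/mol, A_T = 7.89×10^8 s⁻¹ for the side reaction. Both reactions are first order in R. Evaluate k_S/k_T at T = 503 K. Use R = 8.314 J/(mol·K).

k_S/k_T = (A_S/A_T)·exp[−(E_S−E_T)/(RT)] = (A_S/A_T)·exp[(E_T−E_S)/(RT)].
(E_T−E_S)/(RT) = (88.6−74.3)×10³/(8.314×503) = 14300/4182 = 3.419.
k_S/k_T = (3.61×10^6/7.89×10^8)·exp(3.419) = 0.004575 × 30.55 = 0.140.
Since E_S < E_T, lowering the temperature improves selectivity toward S.

0.140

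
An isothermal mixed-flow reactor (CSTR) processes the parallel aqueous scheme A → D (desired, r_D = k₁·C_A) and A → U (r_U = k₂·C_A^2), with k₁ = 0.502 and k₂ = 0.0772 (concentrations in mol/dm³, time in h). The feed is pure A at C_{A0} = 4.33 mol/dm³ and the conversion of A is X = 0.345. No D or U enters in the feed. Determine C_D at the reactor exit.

1.04 mol/dm³

Exit C_A = C_{A0}(1−X) = 4.33×0.655 = 2.836 mol/dm³.
Rates in a CSTR are evaluated at the outlet concentration: r_D = 0.502×2.836 = 1.424, r_U = 0.0772×2.836^2 = 0.6210.
Fraction of consumed A going to D: r_D/(r_D+r_U) = 0.6963.
C_D = 0.6963·C_{A0}·X = 0.6963×4.33×0.345 = 1.04 mol/dm³.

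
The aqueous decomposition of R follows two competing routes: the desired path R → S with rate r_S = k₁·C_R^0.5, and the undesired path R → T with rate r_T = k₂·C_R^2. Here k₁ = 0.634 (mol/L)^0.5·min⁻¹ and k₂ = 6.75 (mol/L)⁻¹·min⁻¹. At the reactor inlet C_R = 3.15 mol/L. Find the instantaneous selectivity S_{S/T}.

0.0168

S_{S/T} = r_S/r_T = (k₁·C_R^0.5)/(k₂·C_R^2) = (k₁/k₂)·C_R^-1.5.
= (0.634×3.150^0.5) / (6.75×3.150^2) = 1.125/66.98 = 0.0168.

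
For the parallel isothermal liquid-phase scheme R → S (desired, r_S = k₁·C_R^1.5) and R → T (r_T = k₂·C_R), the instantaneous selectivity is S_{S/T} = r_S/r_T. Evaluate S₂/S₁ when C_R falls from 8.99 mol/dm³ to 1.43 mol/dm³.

0.399

S_{S/T} = (k₁/k₂)·C_R^0.5, so S₂/S₁ = (C_{R,2}/C_{R,1})^0.5.
= (1.43/8.99)^0.5 = (0.1591)^0.5 = 0.399.
Selectivity toward S falls as C_R falls — high-concentration operation is favoured.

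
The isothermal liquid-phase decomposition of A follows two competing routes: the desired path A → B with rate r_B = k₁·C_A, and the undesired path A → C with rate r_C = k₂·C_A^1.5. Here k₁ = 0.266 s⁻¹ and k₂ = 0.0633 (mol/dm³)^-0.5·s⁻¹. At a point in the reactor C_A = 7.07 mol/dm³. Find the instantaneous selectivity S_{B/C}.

S_{B/C} = r_B/r_C = (k₁·C_A)/(k₂·C_A^1.5) = (k₁/k₂)·C_A^-0.5.
= (0.266×7.070) / (0.0633×7.070^1.5) = 1.881/1.190 = 1.58.
The undesired path is higher order in A, so low C_A (CSTR or dilute feed) favours B.

1.58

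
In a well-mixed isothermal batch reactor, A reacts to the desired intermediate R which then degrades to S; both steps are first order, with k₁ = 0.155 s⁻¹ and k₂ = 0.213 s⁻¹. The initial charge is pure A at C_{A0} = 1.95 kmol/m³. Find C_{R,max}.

0.607 kmol/m³

For a first-order series the maximum intermediate yield is C_{R,max}/C_{A0} = (k₁/k₂)^[k₂/(k₂−k₁)].
= (0.155/0.213)^(0.213/(0.213−0.155)) = (0.7277)^(3.672) = 0.3112.
C_{R,max} = 0.3112×1.95 = 0.607 kmol/m³.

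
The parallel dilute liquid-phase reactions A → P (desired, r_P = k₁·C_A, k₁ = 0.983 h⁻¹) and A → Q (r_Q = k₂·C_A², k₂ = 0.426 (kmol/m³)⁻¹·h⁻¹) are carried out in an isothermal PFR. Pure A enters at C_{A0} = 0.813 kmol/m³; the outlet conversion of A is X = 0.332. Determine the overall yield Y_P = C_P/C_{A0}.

C_A = C_{A0}(1−X) = 0.5431 kmol/m³.
Along a PFR/batch, dC_P/dC_A = −r_P/(r_P+r_Q) = −k₁/(k₁+k₂·C_A).
Integrating from C_{A0} to C_A: C_P = (0.983/0.426)·ln[(0.983+0.426·0.813)/(0.983+0.426·0.543)] = 2.308·ln(1.329/1.214) = 0.2088 kmol/m³.
Y_P = C_P/C_{A0} = 0.2088/0.813 = 0.257.

0.257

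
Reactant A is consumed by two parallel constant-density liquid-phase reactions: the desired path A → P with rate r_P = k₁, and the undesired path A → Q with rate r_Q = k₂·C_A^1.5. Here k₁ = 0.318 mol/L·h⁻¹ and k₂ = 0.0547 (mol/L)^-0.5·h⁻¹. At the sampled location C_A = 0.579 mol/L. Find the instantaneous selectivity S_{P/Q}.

S_{P/Q} = r_P/r_Q = (k₁)/(k₂·C_A^1.5) = (k₁/k₂)·C_A^-1.5.
= (0.318) / (0.0547×0.5790^1.5) = 0.3180/0.02410 = 13.2.
The undesired path is higher order in A, so low C_A (CSTR or dilute feed) favours P.

13.2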